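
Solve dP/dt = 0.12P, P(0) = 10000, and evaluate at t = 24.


The ODE dP/dt = 0.12P has solution P(t) = P(0)e^(0.12t).
Substitute P(0) = 10000 and t = 24: P(24) = 10000 e^(2.88) ≈ 178143.


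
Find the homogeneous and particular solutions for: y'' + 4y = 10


Homogeneous part: r² + 4 = 0 ⇒ r = ±2i, so y_h = C₁cos(2x) + C₂sin(2x).
Try constant y_p = A; plug in: 4A = 10 ⇒ A = 5/2.
General solution: y = C₁cos(2x) + C₂sin(2x) + 5/2.


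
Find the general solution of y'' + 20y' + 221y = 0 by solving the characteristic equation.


Characteristic equation: r² + 20r + 221 = 0.
Discriminant is negative; roots r = -10 ± 11i (complex conjugate pair).
General solution uses e^(α x)(C₁ cos(β x) + C₂ sin(β x)): y = e^(-10x)(C₁cos(11x) + C₂sin(11x)).


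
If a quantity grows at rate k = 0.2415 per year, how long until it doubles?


Exponential growth: P(t) = P₀ e^(0.2415t). Set P(t)/P₀ = 2: e^(0.2415t) = 2.
Solve: t = ln(2)/0.2415 ≈ 2.87 years.


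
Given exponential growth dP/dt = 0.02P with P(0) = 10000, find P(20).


The ODE dP/dt = 0.02P has solution P(t) = P(0)e^(0.02t).
Substitute P(0) = 10000 and t = 20: P(20) = 10000 e^(0.40) ≈ 14918.


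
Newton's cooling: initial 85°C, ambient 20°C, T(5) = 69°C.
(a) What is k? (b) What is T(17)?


Newton's law: T(t) = T_a + (T₀ - T_a)e^(-kt).
(a) Use T(5) = 69: (69 - 20)/(85 - 20) = e^(-k·5), so k = -ln(0.754)/5 ≈ 0.0565.
(b) Apply k to t = 17: T(17) = 20 + (65)e^(-0.961) ≈ 44.9°C.


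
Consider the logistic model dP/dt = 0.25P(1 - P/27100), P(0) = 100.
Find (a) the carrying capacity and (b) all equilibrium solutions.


Logistic ODE dP/dt = 0.25P(1 - P/27100) has equilibria where dP/dt = 0, i.e. P = 0 or P = 27100.
The coefficient (1 - P/K) = 0 when P = K, identifying K = 27100 as the carrying capacity.
(a) K = 27100; (b) equilibria P = 0 and P = 27100.


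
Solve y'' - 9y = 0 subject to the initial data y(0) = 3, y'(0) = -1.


Characteristic roots of r² - 9 = 0 are -3, 3.
General solution y = c₁ e^(-3x) + c₂ e^(3x).
Apply y(0) = 3: c₁ + c₂ = 3. Apply y'(0) = -1: -3 c₁ + 3 c₂ = -1.
Solve: c₁ = 5/3, c₂ = 4/3.
Particular solution: y = (5/3)e^(-3x) + (4/3)e^(3x).


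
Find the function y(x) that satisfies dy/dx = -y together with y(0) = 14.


General solution of y' = -y is y = Ce^(-x).
Apply y(0) = 14: C = 14.
Particular solution: y = 14e^(-x).


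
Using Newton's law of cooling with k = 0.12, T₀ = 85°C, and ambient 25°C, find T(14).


Newton's law: dT/dt = -k(T - T_a) has solution T(t) = T_a + (T₀ - T_a)e^(-kt).
Plug in T_a = 25, T₀ = 85, k = 0.12, t = 14: T(14) = 25 + (60)e^(-1.68) ≈ 36.2°C.


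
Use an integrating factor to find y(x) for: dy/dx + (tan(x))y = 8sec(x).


P(x) = tan(x) ⇒ μ = e^(∫tan(x)dx) = sec(x).
(sec(x) y)' = 8sec²(x) ⇒ sec(x) y = 8tan(x) + C.
Multiply by cos(x): y = 8sin(x) + C·cos(x).


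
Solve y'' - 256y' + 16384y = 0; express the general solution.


Characteristic equation: r² - 256r + 16384 = 0, i.e. (r - 128)² = 0.
Repeated root r = 128; include an x factor for the second linearly independent solution.
General solution: y = (C₁ + C₂x)e^(128x).


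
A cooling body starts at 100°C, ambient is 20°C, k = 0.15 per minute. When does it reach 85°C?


From T(t) = T_a + (T₀ - T_a)e^(-kt), set T(t) = 85:
(85 - 20) / (100 - 20) = e^(-0.15t), so t = -ln(0.812)/0.15 ≈ 1.4 minutes.


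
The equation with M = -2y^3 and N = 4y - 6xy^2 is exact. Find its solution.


Check exactness: ∂M/∂y = -6y^2 and ∂N/∂x = -6y^2; equal, so the equation is exact.
Integrate M with respect to x (treating y as constant): ∫M dx = -2xy^3 + h(y).
Differentiate w.r.t. y and set equal to N: the x-dependent terms already match, leaving h'(y) = 4y. Integrate: h(y) = 2y^2.
So F(x,y) = 2y^2 - 2xy^3.
General solution: 2y^2 - 2xy^3 = C.


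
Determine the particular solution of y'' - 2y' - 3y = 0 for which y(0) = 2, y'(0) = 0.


Characteristic roots of r² - 2r - 3 = 0 are -1, 3.
General solution y = c₁ e^(-x) + c₂ e^(3x).
Apply y(0) = 2: c₁ + c₂ = 2. Apply y'(0) = 0: -1 c₁ + 3 c₂ = 0.
Solve: c₁ = 3/2, c₂ = 1/2.
Particular solution: y = (3/2)e^(-x) + (1/2)e^(3x).


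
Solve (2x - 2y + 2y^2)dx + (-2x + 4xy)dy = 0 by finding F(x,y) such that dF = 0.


Check exactness: ∂M/∂y = -2 + 4y and ∂N/∂x = -2 + 4y; equal, so the equation is exact.
Integrate M with respect to x (treating y as constant): ∫M dx = x^2 - 2xy + 2xy^2 + h(y).
Differentiate w.r.t. y and set equal to N: all terms match, so h'(y) = 0 and h is a constant absorbed into C.
General solution: x^2 - 2xy + 2xy^2 = C.


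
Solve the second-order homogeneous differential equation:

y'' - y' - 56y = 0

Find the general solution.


Characteristic equation: r² - r - 56 = 0.
Factor: (r + 7)(r - 8) = 0 ⇒ r = -7, 8 (distinct real).
General solution: y = C₁e^(-7x) + C₂e^(8x).


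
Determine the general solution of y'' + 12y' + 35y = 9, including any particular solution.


Characteristic roots of r² + 12r + 35 = 0 are -5, -7.
y_h = C₁e^(-5x) + C₂e^(-7x).
Constant forcing; try y_p = A. Then 35A = 9 ⇒ A = 9/35.
General solution: y = C₁e^(-5x) + C₂e^(-7x) + 9/35.


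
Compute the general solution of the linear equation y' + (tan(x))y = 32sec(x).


P(x) = tan(x) ⇒ μ = e^(∫tan(x)dx) = sec(x).
(sec(x) y)' = 32sec²(x) ⇒ sec(x) y = 32tan(x) + C.
Multiply by cos(x): y = 32sin(x) + C·cos(x).


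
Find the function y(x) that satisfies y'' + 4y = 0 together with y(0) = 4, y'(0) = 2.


Characteristic roots of r² + 4 = 0 are ±2i, so y = C₁cos(2x) + C₂sin(2x).
Apply y(0) = 4: C₁ = 4. Differentiate and apply y'(0) = 2: 2·C₂ = 2, so C₂ = 1.
Particular solution: y = 4cos(2x) + sin(2x).


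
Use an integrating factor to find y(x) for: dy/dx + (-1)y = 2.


P(x) = -1 ⇒ μ = e^(-x).
(μ y)' = 2e^(-x) ⇒ μ y = -2e^(-x) + C.
Divide by μ: y = -2 + Ce^(x).


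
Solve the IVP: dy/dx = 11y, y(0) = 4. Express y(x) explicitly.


General solution of y' = 11y is y = Ce^(11x).
Apply y(0) = 4: C = 4.
Particular solution: y = 4e^(11x).


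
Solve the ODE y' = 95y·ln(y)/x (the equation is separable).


Separate: dy/[y ln(y)] = 95 dx/x.
Substitute u = ln(y): du/u = 95 dx/x.
Integrate: ln|ln(y)| = 95ln|x| + C₀, hence ln(y) = C·x^95.


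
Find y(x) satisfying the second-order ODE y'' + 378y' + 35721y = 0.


Characteristic equation: r² + 378r + 35721 = 0, i.e. (r + 189)² = 0.
Repeated root r = -189; include an x factor for the second linearly independent solution.
General solution: y = (C₁ + C₂x)e^(-189x).


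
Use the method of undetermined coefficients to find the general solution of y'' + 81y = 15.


Homogeneous part: r² + 81 = 0 ⇒ r = ±9i, so y_h = C₁cos(9x) + C₂sin(9x).
Try constant y_p = A; plug in: 81A = 15 ⇒ A = 5/27.
General solution: y = C₁cos(9x) + C₂sin(9x) + 5/27.


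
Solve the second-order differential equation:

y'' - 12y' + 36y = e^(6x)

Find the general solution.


Characteristic polynomial (r - 6)² = 0; repeated root r = 6.
y_h = (C₁ + C₂x)e^(6x). Forcing matches the repeated root (resonance), so try y_p = Ax² e^(6x).
Substitute and solve for A: 2A = 1, so A = 1/2.
General solution: y = (C₁ + C₂x + (1/2)x²)e^(6x).


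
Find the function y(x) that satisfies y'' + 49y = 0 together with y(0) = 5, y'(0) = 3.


Characteristic roots of r² + 49 = 0 are ±7i, so y = C₁cos(7x) + C₂sin(7x).
Apply y(0) = 5: C₁ = 5. Differentiate and apply y'(0) = 3: 7·C₂ = 3, so C₂ = 3/7.
Particular solution: y = 5cos(7x) + (3/7)sin(7x).


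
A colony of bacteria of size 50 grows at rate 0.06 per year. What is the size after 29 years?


The ODE dP/dt = 0.06P has solution P(t) = P(0)e^(0.06t).
Substitute P(0) = 50 and t = 29: P(29) = 50 e^(1.74) ≈ 285.


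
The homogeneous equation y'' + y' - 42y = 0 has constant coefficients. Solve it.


Characteristic equation: r² + r - 42 = 0.
Factor: (r + 7)(r - 6) = 0 ⇒ r = -7, 6 (distinct real).
General solution: y = C₁e^(-7x) + C₂e^(6x).


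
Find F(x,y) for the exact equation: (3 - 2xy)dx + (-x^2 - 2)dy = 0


Check exactness: ∂M/∂y = -2x and ∂N/∂x = -2x; equal, so the equation is exact.
Integrate M with respect to x (treating y as constant): ∫M dx = 3x - x^2y + h(y).
Differentiate w.r.t. y and set equal to N: the x-dependent terms already match, leaving h'(y) = -2. Integrate: h(y) = -2y.
So F(x,y) = 3x - x^2y - 2y.
General solution: 3x - x^2y - 2y = C.


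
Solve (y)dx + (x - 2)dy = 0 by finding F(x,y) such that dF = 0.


Check exactness: ∂M/∂y = 1 and ∂N/∂x = 1; equal, so the equation is exact.
Integrate M with respect to x (treating y as constant): ∫M dx = xy + h(y).
Differentiate w.r.t. y and set equal to N: the x-dependent terms already match, leaving h'(y) = -2. Integrate: h(y) = -2y.
So F(x,y) = xy - 2y.
General solution: xy - 2y = C.


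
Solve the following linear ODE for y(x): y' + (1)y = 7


P(x) = 1, Q(x) = 7; integrating factor μ = e^(x).
(μ y)' = 7e^(x) ⇒ μ y = 7e^(x) + C.
Divide by μ: y = 7 + Ce^(-x).


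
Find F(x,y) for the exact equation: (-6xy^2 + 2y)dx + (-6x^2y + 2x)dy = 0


Check exactness: ∂M/∂y = -12xy + 2 and ∂N/∂x = -12xy + 2; equal, so the equation is exact.
Integrate M with respect to x (treating y as constant): ∫M dx = -3x^2y^2 + 2xy + h(y).
Differentiate w.r.t. y and set equal to N: all terms match, so h'(y) = 0 and h is a constant absorbed into C.
General solution: -3x^2y^2 + 2xy = C.


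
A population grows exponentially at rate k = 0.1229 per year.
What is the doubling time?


Exponential growth: P(t) = P₀ e^(0.1229t). Set P(t)/P₀ = 2: e^(0.1229t) = 2.
Solve: t = ln(2)/0.1229 ≈ 5.64 years.


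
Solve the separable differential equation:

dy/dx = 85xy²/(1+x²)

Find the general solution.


Separate: dy/y² = 85x/(1+x²) dx.
Integrate LHS: ∫ dy/y² = -1/y.
Integrate RHS via u = 1+x²: (85/2)ln(1+x²) + C.
Result: -1/y = (85/2)ln(1+x²) + C.


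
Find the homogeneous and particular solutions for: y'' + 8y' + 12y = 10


Characteristic roots of r² + 8r + 12 = 0 are -6, -2.
y_h = C₁e^(-6x) + C₂e^(-2x).
Constant forcing; try y_p = A. Then 12A = 10 ⇒ A = 5/6.
General solution: y = C₁e^(-6x) + C₂e^(-2x) + 5/6.


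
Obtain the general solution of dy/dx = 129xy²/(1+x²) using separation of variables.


Separate: dy/y² = 129x/(1+x²) dx.
Integrate LHS: ∫ dy/y² = -1/y.
Integrate RHS via u = 1+x²: (129/2)ln(1+x²) + C.
Result: -1/y = (129/2)ln(1+x²) + C.


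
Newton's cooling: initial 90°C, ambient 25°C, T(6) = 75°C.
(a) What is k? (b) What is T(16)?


Newton's law: T(t) = T_a + (T₀ - T_a)e^(-kt).
(a) Use T(6) = 75: (75 - 25)/(90 - 25) = e^(-k·6), so k = -ln(0.769)/6 ≈ 0.0437.
(b) Apply k to t = 16: T(16) = 25 + (65)e^(-0.700) ≈ 57.3°C.


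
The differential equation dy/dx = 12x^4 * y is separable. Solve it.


Separate variables: dy/y = 12x^4 dx.
Integrate: ln|y| = (12/5)x^5 + C₀.
Exponentiate: y = Ce^((12/5)x^5).


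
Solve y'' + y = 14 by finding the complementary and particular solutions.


Homogeneous part: r² + 1 = 0 ⇒ r = ±1i, so y_h = C₁cos(x) + C₂sin(x).
Try constant y_p = A; plug in: 1A = 14 ⇒ A = 14.
General solution: y = C₁cos(x) + C₂sin(x) + 14.


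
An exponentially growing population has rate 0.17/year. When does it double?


Exponential growth: P(t) = P₀ e^(0.17t). Set P(t)/P₀ = 2: e^(0.17t) = 2.
Solve: t = ln(2)/0.17 ≈ 4.08 years.


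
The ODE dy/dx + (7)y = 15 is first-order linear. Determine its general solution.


P(x) = 7, Q(x) = 15; integrating factor μ = e^(7x).
(μ y)' = 15e^(7x) ⇒ μ y = (15/7)e^(7x) + C.
Divide by μ: y = 15/7 + Ce^(-7x).


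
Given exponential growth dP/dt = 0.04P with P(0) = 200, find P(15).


The ODE dP/dt = 0.04P has solution P(t) = P(0)e^(0.04t).
Substitute P(0) = 200 and t = 15: P(15) = 200 e^(0.60) ≈ 364.


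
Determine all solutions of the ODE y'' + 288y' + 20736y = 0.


Characteristic equation: r² + 288r + 20736 = 0, i.e. (r + 144)² = 0.
Repeated root r = -144; include an x factor for the second linearly independent solution.
General solution: y = (C₁ + C₂x)e^(-144x).


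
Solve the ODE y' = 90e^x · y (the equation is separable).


Separate variables: dy/y = 90e^x dx.
Integrate: ln|y| = 90e^x + C₀.
Exponentiate: y = Ce^(90e^x).


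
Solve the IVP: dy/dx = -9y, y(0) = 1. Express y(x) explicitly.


General solution of y' = -9y is y = Ce^(-9x).
Apply y(0) = 1: C = 1.
Particular solution: y = e^(-9x).


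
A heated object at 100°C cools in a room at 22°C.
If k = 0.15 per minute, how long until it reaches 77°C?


From T(t) = T_a + (T₀ - T_a)e^(-kt), set T(t) = 77:
(77 - 22) / (100 - 22) = e^(-0.15t), so t = -ln(0.705)/0.15 ≈ 2.3 minutes.


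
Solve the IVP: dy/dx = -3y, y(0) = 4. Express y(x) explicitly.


General solution of y' = -3y is y = Ce^(-3x).
Apply y(0) = 4: C = 4.
Particular solution: y = 4e^(-3x).


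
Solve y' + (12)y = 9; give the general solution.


P(x) = 12, Q(x) = 9; integrating factor μ = e^(12x).
(μ y)' = 9e^(12x) ⇒ μ y = (3/4)e^(12x) + C.
Divide by μ: y = 3/4 + Ce^(-12x).


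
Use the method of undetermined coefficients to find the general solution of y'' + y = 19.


Homogeneous part: r² + 1 = 0 ⇒ r = ±1i, so y_h = C₁cos(x) + C₂sin(x).
Try constant y_p = A; plug in: 1A = 19 ⇒ A = 19.
General solution: y = C₁cos(x) + C₂sin(x) + 19.


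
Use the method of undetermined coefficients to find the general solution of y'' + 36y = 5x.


Homogeneous: r² + 36 = 0 ⇒ r = ±6i, y_h = C₁cos(6x) + C₂sin(6x).
Polynomial forcing; try y_p = Ax + B. Then y_p'' + 36 y_p = 36(Ax + B) = 5x, so B = 0 and A = 5/36.
General solution: y = C₁cos(6x) + C₂sin(6x) + (5/36)x.


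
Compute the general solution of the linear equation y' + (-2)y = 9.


P(x) = -2 ⇒ μ = e^(-2x).
(μ y)' = 9e^(-2x) ⇒ μ y = -(9/2)e^(-2x) + C.
Divide by μ: y = -9/2 + Ce^(2x).


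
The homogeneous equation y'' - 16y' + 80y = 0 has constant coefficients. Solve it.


Characteristic equation: r² - 16r + 80 = 0.
Discriminant is negative; roots r = 8 ± 4i (complex conjugate pair).
General solution uses e^(α x)(C₁ cos(β x) + C₂ sin(β x)): y = e^(8x)(C₁cos(4x) + C₂sin(4x)).


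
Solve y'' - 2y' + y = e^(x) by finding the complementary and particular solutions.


Characteristic polynomial (r - 1)² = 0; repeated root r = 1.
y_h = (C₁ + C₂x)e^(x). Forcing matches the repeated root (resonance), so try y_p = Ax² e^(x).
Substitute and solve for A: 2A = 1, so A = 1/2.
General solution: y = (C₁ + C₂x + (1/2)x²)e^(x).


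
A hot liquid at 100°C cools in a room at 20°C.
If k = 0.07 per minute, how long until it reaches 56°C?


From T(t) = T_a + (T₀ - T_a)e^(-kt), set T(t) = 56:
(56 - 20) / (100 - 20) = e^(-0.07t), so t = -ln(0.450)/0.07 ≈ 11.4 minutes.


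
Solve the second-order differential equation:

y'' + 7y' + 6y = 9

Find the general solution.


Characteristic roots of r² + 7r + 6 = 0 are -1, -6.
y_h = C₁e^(-x) + C₂e^(-6x).
Constant forcing; try y_p = A. Then 6A = 9 ⇒ A = 3/2.
General solution: y = C₁e^(-x) + C₂e^(-6x) + 3/2.


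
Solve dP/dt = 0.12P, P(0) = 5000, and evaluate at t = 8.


The ODE dP/dt = 0.12P has solution P(t) = P(0)e^(0.12t).
Substitute P(0) = 5000 and t = 8: P(8) = 5000 e^(0.96) ≈ 13058.


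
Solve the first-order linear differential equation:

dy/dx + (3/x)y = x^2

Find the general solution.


P(x) = 3/x ⇒ μ = x^3.
(x^3 y)' = x^5 ⇒ x^3 y = x^6/(6) + C.
Solve for y: y = (1/6)x^3 + C/x^3.


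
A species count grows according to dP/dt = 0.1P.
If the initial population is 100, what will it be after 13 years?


The ODE dP/dt = 0.1P has solution P(t) = P(0)e^(0.1t).
Substitute P(0) = 100 and t = 13: P(13) = 100 e^(1.30) ≈ 367.


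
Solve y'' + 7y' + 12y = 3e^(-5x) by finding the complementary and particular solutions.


Characteristic roots of r² + 7r + 12 = 0 are -3, -4.
y_h = C₁e^(-3x) + C₂e^(-4x).
Forcing exponent -5 is not a characteristic root; try y_p = Ae^(-5x).
Substitute: A·(25 + (7)·-5 + (12)) = A·2 = 3, so A = 3/2.
General solution: y = C₁e^(-3x) + C₂e^(-4x) + (3/2)e^(-5x).


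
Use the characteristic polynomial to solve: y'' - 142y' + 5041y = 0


Characteristic equation: r² - 142r + 5041 = 0, i.e. (r - 71)² = 0.
Repeated root r = 71; include an x factor for the second linearly independent solution.
General solution: y = (C₁ + C₂x)e^(71x).


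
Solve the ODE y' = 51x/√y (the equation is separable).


Separate: √y dy = 51x dx.
Integrate: (2/3)y^(3/2) = (51/2)x² + C.


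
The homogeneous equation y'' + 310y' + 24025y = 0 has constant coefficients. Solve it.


Characteristic equation: r² + 310r + 24025 = 0, i.e. (r + 155)² = 0.
Repeated root r = -155; include an x factor for the second linearly independent solution.
General solution: y = (C₁ + C₂x)e^(-155x).


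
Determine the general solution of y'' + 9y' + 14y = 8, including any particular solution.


Characteristic roots of r² + 9r + 14 = 0 are -2, -7.
y_h = C₁e^(-2x) + C₂e^(-7x).
Constant forcing; try y_p = A. Then 14A = 8 ⇒ A = 4/7.
General solution: y = C₁e^(-2x) + C₂e^(-7x) + 4/7.


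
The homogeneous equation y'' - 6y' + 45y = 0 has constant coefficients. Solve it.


Characteristic equation: r² - 6r + 45 = 0.
Discriminant is negative; roots r = 3 ± 6i (complex conjugate pair).
General solution uses e^(α x)(C₁ cos(β x) + C₂ sin(β x)): y = e^(3x)(C₁cos(6x) + C₂sin(6x)).


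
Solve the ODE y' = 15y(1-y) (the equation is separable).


Separate: dy/[y(1-y)] = 15 dx.
Partial fractions: 1/[y(1-y)] = 1/y + 1/(1-y).
Integrate: ln|y/(1-y)| = 15x + C₀.
Solve for y: y = 1/(1 + Ce^(-15x)).


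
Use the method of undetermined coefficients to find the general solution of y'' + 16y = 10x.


Homogeneous: r² + 16 = 0 ⇒ r = ±4i, y_h = C₁cos(4x) + C₂sin(4x).
Polynomial forcing; try y_p = Ax + B. Then y_p'' + 16 y_p = 16(Ax + B) = 10x, so B = 0 and A = 5/8.
General solution: y = C₁cos(4x) + C₂sin(4x) + (5/8)x.


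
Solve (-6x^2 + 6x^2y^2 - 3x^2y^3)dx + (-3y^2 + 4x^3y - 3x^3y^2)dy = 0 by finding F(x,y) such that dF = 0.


Check exactness: ∂M/∂y = 12x^2y - 9x^2y^2 and ∂N/∂x = 12x^2y - 9x^2y^2; equal, so the equation is exact.
Integrate M with respect to x (treating y as constant): ∫M dx = -2x^3 + 2x^3y^2 - x^3y^3 + h(y).
Differentiate w.r.t. y and set equal to N: the x-dependent terms already match, leaving h'(y) = -3y^2. Integrate: h(y) = -y^3.
So F(x,y) = -y^3 - 2x^3 + 2x^3y^2 - x^3y^3.
General solution: -y^3 - 2x^3 + 2x^3y^2 - x^3y^3 = C.


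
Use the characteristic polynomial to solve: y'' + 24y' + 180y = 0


Characteristic equation: r² + 24r + 180 = 0.
Discriminant is negative; roots r = -12 ± 6i (complex conjugate pair).
General solution uses e^(α x)(C₁ cos(β x) + C₂ sin(β x)): y = e^(-12x)(C₁cos(6x) + C₂sin(6x)).


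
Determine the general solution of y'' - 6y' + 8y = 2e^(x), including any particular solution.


Characteristic roots of r² - 6r + 8 = 0 are 2, 4.
y_h = C₁e^(2x) + C₂e^(4x).
Forcing exponent 1 is not a characteristic root; try y_p = Ae^(x).
Substitute: A·(1 + (-6)·1 + (8)) = A·3 = 2, so A = 2/3.
General solution: y = C₁e^(2x) + C₂e^(4x) + (2/3)e^(x).


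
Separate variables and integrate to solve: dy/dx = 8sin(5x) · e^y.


Separate: e^(-y) dy = 8sin(5x) dx.
Integrate: -e^(-y) = -(8/5)cos(5x) + C₀.
Rearrange: e^(-y) = (8/5)cos(5x) + C.


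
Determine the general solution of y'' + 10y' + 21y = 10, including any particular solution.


Characteristic roots of r² + 10r + 21 = 0 are -3, -7.
y_h = C₁e^(-3x) + C₂e^(-7x).
Constant forcing; try y_p = A. Then 21A = 10 ⇒ A = 10/21.
General solution: y = C₁e^(-3x) + C₂e^(-7x) + 10/21.


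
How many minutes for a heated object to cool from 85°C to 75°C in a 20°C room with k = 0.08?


From T(t) = T_a + (T₀ - T_a)e^(-kt), set T(t) = 75:
(75 - 20) / (85 - 20) = e^(-0.08t), so t = -ln(0.846)/0.08 ≈ 2.1 minutes.


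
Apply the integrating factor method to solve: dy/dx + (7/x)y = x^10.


P(x) = 7/x ⇒ μ = x^7.
(x^7 y)' = x^7·x^10 = x^17.
Integrate: x^7 y = x^18/(18) + C.
Solve for y: y = (1/18)x^11 + C/x^7.


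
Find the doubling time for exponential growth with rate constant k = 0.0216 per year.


Exponential growth: P(t) = P₀ e^(0.0216t). Set P(t)/P₀ = 2: e^(0.0216t) = 2.
Solve: t = ln(2)/0.0216 ≈ 32.09 years.


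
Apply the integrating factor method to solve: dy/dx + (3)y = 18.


P(x) = 3, Q(x) = 18; integrating factor μ = e^(3x).
(μ y)' = 18e^(3x) ⇒ μ y = 6e^(3x) + C.
Divide by μ: y = 6 + Ce^(-3x).


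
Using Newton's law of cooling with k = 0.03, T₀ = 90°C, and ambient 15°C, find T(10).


Newton's law: dT/dt = -k(T - T_a) has solution T(t) = T_a + (T₀ - T_a)e^(-kt).
Plug in T_a = 15, T₀ = 90, k = 0.03, t = 10: T(10) = 15 + (75)e^(-0.30) ≈ 70.6°C.


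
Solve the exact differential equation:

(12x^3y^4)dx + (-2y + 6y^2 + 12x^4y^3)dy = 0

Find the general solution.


Check exactness: ∂M/∂y = 48x^3y^3 and ∂N/∂x = 48x^3y^3; equal, so the equation is exact.
Integrate M with respect to x (treating y as constant): ∫M dx = 3x^4y^4 + h(y).
Differentiate w.r.t. y and set equal to N: the x-dependent terms already match, leaving h'(y) = -2y + 6y^2. Integrate: h(y) = -y^2 + 2y^3.
So F(x,y) = -y^2 + 2y^3 + 3x^4y^4.
General solution: -y^2 + 2y^3 + 3x^4y^4 = C.


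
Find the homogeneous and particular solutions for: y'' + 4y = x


Homogeneous: r² + 4 = 0 ⇒ r = ±2i, y_h = C₁cos(2x) + C₂sin(2x).
Polynomial forcing; try y_p = Ax + B. Then y_p'' + 4 y_p = 4(Ax + B) = x, so B = 0 and A = 1/4.
General solution: y = C₁cos(2x) + C₂sin(2x) + (1/4)x.


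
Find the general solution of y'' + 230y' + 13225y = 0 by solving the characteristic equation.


Characteristic equation: r² + 230r + 13225 = 0, i.e. (r + 115)² = 0.
Repeated root r = -115; include an x factor for the second linearly independent solution.
General solution: y = (C₁ + C₂x)e^(-115x).


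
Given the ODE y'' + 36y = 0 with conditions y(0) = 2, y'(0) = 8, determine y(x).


Characteristic roots of r² + 36 = 0 are ±6i, so y = C₁cos(6x) + C₂sin(6x).
Apply y(0) = 2: C₁ = 2. Differentiate and apply y'(0) = 8: 6·C₂ = 8, so C₂ = 4/3.
Particular solution: y = 2cos(6x) + (4/3)sin(6x).


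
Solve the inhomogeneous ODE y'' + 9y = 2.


Homogeneous part: r² + 9 = 0 ⇒ r = ±3i, so y_h = C₁cos(3x) + C₂sin(3x).
Try constant y_p = A; plug in: 9A = 2 ⇒ A = 2/9.
General solution: y = C₁cos(3x) + C₂sin(3x) + 2/9.


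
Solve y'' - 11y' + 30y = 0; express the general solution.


Characteristic equation: r² - 11r + 30 = 0.
Factor: (r - 5)(r - 6) = 0 ⇒ r = 5, 6 (distinct real).
General solution: y = C₁e^(5x) + C₂e^(6x).


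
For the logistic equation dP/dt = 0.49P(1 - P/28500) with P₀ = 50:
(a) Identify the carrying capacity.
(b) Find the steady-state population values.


Logistic ODE dP/dt = 0.49P(1 - P/28500) has equilibria where dP/dt = 0, i.e. P = 0 or P = 28500.
The coefficient (1 - P/K) = 0 when P = K, identifying K = 28500 as the carrying capacity.
(a) K = 28500; (b) equilibria P = 0 and P = 28500.


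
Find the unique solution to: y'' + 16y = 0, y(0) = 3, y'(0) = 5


Characteristic roots of r² + 16 = 0 are ±4i, so y = C₁cos(4x) + C₂sin(4x).
Apply y(0) = 3: C₁ = 3. Differentiate and apply y'(0) = 5: 4·C₂ = 5, so C₂ = 5/4.
Particular solution: y = 3cos(4x) + (5/4)sin(4x).


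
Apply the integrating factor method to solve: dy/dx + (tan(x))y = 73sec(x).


P(x) = tan(x) ⇒ μ = e^(∫tan(x)dx) = sec(x).
(sec(x) y)' = 73sec²(x) ⇒ sec(x) y = 73tan(x) + C.
Multiply by cos(x): y = 73sin(x) + C·cos(x).


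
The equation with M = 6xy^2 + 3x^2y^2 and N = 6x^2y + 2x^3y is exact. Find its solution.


Check exactness: ∂M/∂y = 12xy + 6x^2y and ∂N/∂x = 12xy + 6x^2y; equal, so the equation is exact.
Integrate M with respect to x (treating y as constant): ∫M dx = 3x^2y^2 + x^3y^2 + h(y).
Differentiate w.r.t. y and set equal to N: all terms match, so h'(y) = 0 and h is a constant absorbed into C.
General solution: 3x^2y^2 + x^3y^2 = C.


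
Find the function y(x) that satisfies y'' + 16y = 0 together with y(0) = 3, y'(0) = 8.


Characteristic roots of r² + 16 = 0 are ±4i, so y = C₁cos(4x) + C₂sin(4x).
Apply y(0) = 3: C₁ = 3. Differentiate and apply y'(0) = 8: 4·C₂ = 8, so C₂ = 2.
Particular solution: y = 3cos(4x) + 2sin(4x).


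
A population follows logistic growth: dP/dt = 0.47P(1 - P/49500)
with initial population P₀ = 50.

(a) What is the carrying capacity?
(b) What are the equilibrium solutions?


Logistic ODE dP/dt = 0.47P(1 - P/49500) has equilibria where dP/dt = 0, i.e. P = 0 or P = 49500.
The coefficient (1 - P/K) = 0 when P = K, identifying K = 49500 as the carrying capacity.
(a) K = 49500; (b) equilibria P = 0 and P = 49500.


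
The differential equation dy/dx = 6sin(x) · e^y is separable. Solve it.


Separate: e^(-y) dy = 6sin(x) dx.
Integrate: -e^(-y) = -6cos(x) + C₀.
Rearrange: e^(-y) = 6cos(x) + C.


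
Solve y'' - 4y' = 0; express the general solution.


Characteristic equation: r² - 4r = 0.
Factor: (r - 4)(r - 0) = 0 ⇒ r = 4, 0 (distinct real).
General solution: y = C₁e^(4x) + C₂.


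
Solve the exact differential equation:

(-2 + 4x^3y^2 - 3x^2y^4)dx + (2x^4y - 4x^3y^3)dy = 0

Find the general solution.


Check exactness: ∂M/∂y = 8x^3y - 12x^2y^3 and ∂N/∂x = 8x^3y - 12x^2y^3; equal, so the equation is exact.
Integrate M with respect to x (treating y as constant): ∫M dx = -2x + x^4y^2 - x^3y^4 + h(y).
Differentiate w.r.t. y and set equal to N: all terms match, so h'(y) = 0 and h is a constant absorbed into C.
General solution: -2x + x^4y^2 - x^3y^4 = C.


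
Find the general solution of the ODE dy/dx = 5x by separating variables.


Integrate both sides with respect to x: y = ∫ 5x dx = (5/2)x^2 + C.


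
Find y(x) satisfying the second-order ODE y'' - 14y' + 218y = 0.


Characteristic equation: r² - 14r + 218 = 0.
Discriminant is negative; roots r = 7 ± 13i (complex conjugate pair).
General solution uses e^(α x)(C₁ cos(β x) + C₂ sin(β x)): y = e^(7x)(C₁cos(13x) + C₂sin(13x)).


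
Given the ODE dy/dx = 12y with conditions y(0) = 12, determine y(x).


General solution of y' = 12y is y = Ce^(12x).
Apply y(0) = 12: C = 12.
Particular solution: y = 12e^(12x).


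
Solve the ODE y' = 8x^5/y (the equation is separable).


Separate variables: y dy = 8x^5 dx.
Integrate both sides: y²/2 = (4/3)x^6 + C₀.
Multiply by 2: y² = (8/3)x^6 + C.


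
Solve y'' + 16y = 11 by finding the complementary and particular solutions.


Homogeneous part: r² + 16 = 0 ⇒ r = ±4i, so y_h = C₁cos(4x) + C₂sin(4x).
Try constant y_p = A; plug in: 16A = 11 ⇒ A = 11/16.
General solution: y = C₁cos(4x) + C₂sin(4x) + 11/16.


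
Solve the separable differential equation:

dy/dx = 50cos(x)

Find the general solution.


g(y) = 1, so integrate directly: y = ∫ 50cos(x) dx = 50sin(x) + C.


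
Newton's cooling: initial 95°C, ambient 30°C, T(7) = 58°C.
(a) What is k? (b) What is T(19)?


Newton's law: T(t) = T_a + (T₀ - T_a)e^(-kt).
(a) Use T(7) = 58: (58 - 30)/(95 - 30) = e^(-k·7), so k = -ln(0.431)/7 ≈ 0.1203.
(b) Apply k to t = 19: T(19) = 30 + (65)e^(-2.286) ≈ 36.6°C.


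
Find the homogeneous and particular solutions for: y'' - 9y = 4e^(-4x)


Characteristic roots of r² - 9 = 0 are 3, -3.
y_h = C₁e^(3x) + C₂e^(-3x).
Forcing exponent -4 is not a characteristic root; try y_p = Ae^(-4x).
Substitute: A·(16 + (0)·-4 + (-9)) = A·7 = 4, so A = 4/7.
General solution: y = C₁e^(3x) + C₂e^(-3x) + (4/7)e^(-4x).


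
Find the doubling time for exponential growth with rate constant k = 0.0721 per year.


Exponential growth: P(t) = P₀ e^(0.0721t). Set P(t)/P₀ = 2: e^(0.0721t) = 2.
Solve: t = ln(2)/0.0721 ≈ 9.61 years.


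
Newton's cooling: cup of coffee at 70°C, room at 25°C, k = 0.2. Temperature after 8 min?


Newton's law: dT/dt = -k(T - T_a) has solution T(t) = T_a + (T₀ - T_a)e^(-kt).
Plug in T_a = 25, T₀ = 70, k = 0.2, t = 8: T(8) = 25 + (45)e^(-1.60) ≈ 34.1°C.


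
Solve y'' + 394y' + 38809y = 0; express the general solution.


Characteristic equation: r² + 394r + 38809 = 0, i.e. (r + 197)² = 0.
Repeated root r = -197; include an x factor for the second linearly independent solution.
General solution: y = (C₁ + C₂x)e^(-197x).


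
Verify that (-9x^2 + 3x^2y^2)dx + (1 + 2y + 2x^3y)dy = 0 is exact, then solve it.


Check exactness: ∂M/∂y = 6x^2y and ∂N/∂x = 6x^2y; equal, so the equation is exact.
Integrate M with respect to x (treating y as constant): ∫M dx = -3x^3 + x^3y^2 + h(y).
Differentiate w.r.t. y and set equal to N: the x-dependent terms already match, leaving h'(y) = 1 + 2y. Integrate: h(y) = y + y^2.
So F(x,y) = y + y^2 - 3x^3 + x^3y^2.
General solution: y + y^2 - 3x^3 + x^3y^2 = C.


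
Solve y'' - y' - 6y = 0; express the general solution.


Characteristic equation: r² - r - 6 = 0.
Factor: (r + 2)(r - 3) = 0 ⇒ r = -2, 3 (distinct real).
General solution: y = C₁e^(-2x) + C₂e^(3x).


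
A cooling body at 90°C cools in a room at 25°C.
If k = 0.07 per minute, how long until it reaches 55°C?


From T(t) = T_a + (T₀ - T_a)e^(-kt), set T(t) = 55:
(55 - 25) / (90 - 25) = e^(-0.07t), so t = -ln(0.462)/0.07 ≈ 11.0 minutes.


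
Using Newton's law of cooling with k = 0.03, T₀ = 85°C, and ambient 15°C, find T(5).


Newton's law: dT/dt = -k(T - T_a) has solution T(t) = T_a + (T₀ - T_a)e^(-kt).
Plug in T_a = 15, T₀ = 85, k = 0.03, t = 5: T(5) = 15 + (70)e^(-0.15) ≈ 75.2°C.


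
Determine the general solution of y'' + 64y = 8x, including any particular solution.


Homogeneous: r² + 64 = 0 ⇒ r = ±8i, y_h = C₁cos(8x) + C₂sin(8x).
Polynomial forcing; try y_p = Ax + B. Then y_p'' + 64 y_p = 64(Ax + B) = 8x, so B = 0 and A = 1/8.
General solution: y = C₁cos(8x) + C₂sin(8x) + (1/8)x.


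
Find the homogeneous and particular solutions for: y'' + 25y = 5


Homogeneous part: r² + 25 = 0 ⇒ r = ±5i, so y_h = C₁cos(5x) + C₂sin(5x).
Try constant y_p = A; plug in: 25A = 5 ⇒ A = 1/5.
General solution: y = C₁cos(5x) + C₂sin(5x) + 1/5.


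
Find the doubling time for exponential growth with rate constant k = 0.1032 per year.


Exponential growth: P(t) = P₀ e^(0.1032t). Set P(t)/P₀ = 2: e^(0.1032t) = 2.
Solve: t = ln(2)/0.1032 ≈ 6.72 years.


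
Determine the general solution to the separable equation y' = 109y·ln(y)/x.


Separate: dy/[y ln(y)] = 109 dx/x.
Substitute u = ln(y): du/u = 109 dx/x.
Integrate: ln|ln(y)| = 109ln|x| + C₀, hence ln(y) = C·x^109.


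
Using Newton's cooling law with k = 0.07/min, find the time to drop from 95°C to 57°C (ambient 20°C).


From T(t) = T_a + (T₀ - T_a)e^(-kt), set T(t) = 57:
(57 - 20) / (95 - 20) = e^(-0.07t), so t = -ln(0.493)/0.07 ≈ 10.1 minutes.


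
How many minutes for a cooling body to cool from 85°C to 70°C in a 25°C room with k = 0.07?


From T(t) = T_a + (T₀ - T_a)e^(-kt), set T(t) = 70:
(70 - 25) / (85 - 25) = e^(-0.07t), so t = -ln(0.750)/0.07 ≈ 4.1 minutes.


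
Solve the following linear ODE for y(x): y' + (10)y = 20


P(x) = 10, Q(x) = 20; integrating factor μ = e^(10x).
(μ y)' = 20e^(10x) ⇒ μ y = 2e^(10x) + C.
Divide by μ: y = 2 + Ce^(-10x).


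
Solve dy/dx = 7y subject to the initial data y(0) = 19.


General solution of y' = 7y is y = Ce^(7x).
Apply y(0) = 19: C = 19.
Particular solution: y = 19e^(7x).


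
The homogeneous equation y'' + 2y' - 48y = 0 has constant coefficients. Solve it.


Characteristic equation: r² + 2r - 48 = 0.
Factor: (r + 8)(r - 6) = 0 ⇒ r = -8, 6 (distinct real).
General solution: y = C₁e^(-8x) + C₂e^(6x).


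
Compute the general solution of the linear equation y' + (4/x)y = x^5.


P(x) = 4/x ⇒ μ = x^4.
(x^4 y)' = x^9 ⇒ x^4 y = x^10/(10) + C.
Solve for y: y = (1/10)x^6 + C/x^4.


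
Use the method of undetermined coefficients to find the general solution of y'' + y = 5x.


Homogeneous: r² + 1 = 0 ⇒ r = ±1i, y_h = C₁cos(x) + C₂sin(x).
Polynomial forcing; try y_p = Ax + B. Then y_p'' + 1 y_p = 1(Ax + B) = 5x, so B = 0 and A = 5.
General solution: y = C₁cos(x) + C₂sin(x) + 5x.


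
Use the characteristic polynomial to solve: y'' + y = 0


Characteristic equation: r² + 1 = 0.
Discriminant is negative; roots r = 0 ± 1i (complex conjugate pair).
General solution uses e^(α x)(C₁ cos(β x) + C₂ sin(β x)): y = C₁cos(x) + C₂sin(x).


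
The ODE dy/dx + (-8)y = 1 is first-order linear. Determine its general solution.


P(x) = -8 ⇒ μ = e^(-8x).
(μ y)' = e^(-8x) ⇒ μ y = -(1/8)e^(-8x) + C.
Divide by μ: y = -1/8 + Ce^(8x).


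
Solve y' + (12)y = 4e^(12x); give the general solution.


P(x) = 12 ⇒ μ = e^(12x).
(μ y)' = 4e^(24x) ⇒ μ y = (4/24)e^(24x) + C.
Divide by μ: y = (1/6)e^(12x) + Ce^(-12x).


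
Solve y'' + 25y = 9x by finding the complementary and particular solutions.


Homogeneous: r² + 25 = 0 ⇒ r = ±5i, y_h = C₁cos(5x) + C₂sin(5x).
Polynomial forcing; try y_p = Ax + B. Then y_p'' + 25 y_p = 25(Ax + B) = 9x, so B = 0 and A = 9/25.
General solution: y = C₁cos(5x) + C₂sin(5x) + (9/25)x.


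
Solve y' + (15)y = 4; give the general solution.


P(x) = 15, Q(x) = 4; integrating factor μ = e^(15x).
(μ y)' = 4e^(15x) ⇒ μ y = (4/15)e^(15x) + C.
Divide by μ: y = 4/15 + Ce^(-15x).


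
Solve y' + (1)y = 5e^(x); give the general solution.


P(x) = 1 ⇒ μ = e^(x).
(μ y)' = 5e^(2x) ⇒ μ y = (5/2)e^(2x) + C.
Divide by μ: y = (5/2)e^(x) + Ce^(-x).


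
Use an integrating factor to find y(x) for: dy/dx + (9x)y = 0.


P(x) = 9x ⇒ μ = e^((9/2)x²).
Q(x) = 0 so μ y is constant: y = Ce^(-(9/2)x²).


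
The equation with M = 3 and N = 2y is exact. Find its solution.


Check exactness: ∂M/∂y = 0 and ∂N/∂x = 0; equal, so the equation is exact.
Integrate M with respect to x (treating y as constant): ∫M dx = 3x + h(y).
Differentiate w.r.t. y and set equal to N: the x-dependent terms already match, leaving h'(y) = 2y. Integrate: h(y) = y^2.
So F(x,y) = 3x + y^2.
General solution: 3x + y^2 = C.


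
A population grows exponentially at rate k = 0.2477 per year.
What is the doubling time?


Exponential growth: P(t) = P₀ e^(0.2477t). Set P(t)/P₀ = 2: e^(0.2477t) = 2.
Solve: t = ln(2)/0.2477 ≈ 2.80 years.


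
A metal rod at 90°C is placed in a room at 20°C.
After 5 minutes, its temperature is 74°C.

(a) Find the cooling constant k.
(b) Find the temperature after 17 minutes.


Newton's law: T(t) = T_a + (T₀ - T_a)e^(-kt).
(a) Use T(5) = 74: (74 - 20)/(90 - 20) = e^(-k·5), so k = -ln(0.771)/5 ≈ 0.0519.
(b) Apply k to t = 17: T(17) = 20 + (70)e^(-0.882) ≈ 49.0°C.


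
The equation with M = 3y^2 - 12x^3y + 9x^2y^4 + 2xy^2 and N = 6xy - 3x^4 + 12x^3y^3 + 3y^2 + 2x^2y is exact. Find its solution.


Check exactness: ∂M/∂y = 6y - 12x^3 + 36x^2y^3 + 4xy and ∂N/∂x = 6y - 12x^3 + 36x^2y^3 + 4xy; equal, so the equation is exact.
Integrate M with respect to x (treating y as constant): ∫M dx = 3xy^2 - 3x^4y + 3x^3y^4 + x^2y^2 + h(y).
Differentiate w.r.t. y and set equal to N: the x-dependent terms already match, leaving h'(y) = 3y^2. Integrate: h(y) = y^3.
So F(x,y) = 3xy^2 - 3x^4y + 3x^3y^4 + y^3 + x^2y^2.
General solution: 3xy^2 - 3x^4y + 3x^3y^4 + y^3 + x^2y^2 = C.


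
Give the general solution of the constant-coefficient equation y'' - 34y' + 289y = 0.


Characteristic equation: r² - 34r + 289 = 0, i.e. (r - 17)² = 0.
Repeated root r = 17; include an x factor for the second linearly independent solution.
General solution: y = (C₁ + C₂x)e^(17x).


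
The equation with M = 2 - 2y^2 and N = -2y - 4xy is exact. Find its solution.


Check exactness: ∂M/∂y = -4y and ∂N/∂x = -4y; equal, so the equation is exact.
Integrate M with respect to x (treating y as constant): ∫M dx = 2x - 2xy^2 + h(y).
Differentiate w.r.t. y and set equal to N: the x-dependent terms already match, leaving h'(y) = -2y. Integrate: h(y) = -y^2.
So F(x,y) = -y^2 + 2x - 2xy^2.
General solution: -y^2 + 2x - 2xy^2 = C.


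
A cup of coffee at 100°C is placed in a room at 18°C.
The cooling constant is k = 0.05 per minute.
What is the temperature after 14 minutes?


Newton's law: dT/dt = -k(T - T_a) has solution T(t) = T_a + (T₀ - T_a)e^(-kt).
Plug in T_a = 18, T₀ = 100, k = 0.05, t = 14: T(14) = 18 + (82)e^(-0.70) ≈ 58.7°C.


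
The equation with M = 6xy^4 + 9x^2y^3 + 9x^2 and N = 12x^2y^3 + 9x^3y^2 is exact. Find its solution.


Check exactness: ∂M/∂y = 24xy^3 + 27x^2y^2 and ∂N/∂x = 24xy^3 + 27x^2y^2; equal, so the equation is exact.
Integrate M with respect to x (treating y as constant): ∫M dx = 3x^2y^4 + 3x^3y^3 + 3x^3 + h(y).
Differentiate w.r.t. y and set equal to N: all terms match, so h'(y) = 0 and h is a constant absorbed into C.
General solution: 3x^2y^4 + 3x^3y^3 + 3x^3 = C.


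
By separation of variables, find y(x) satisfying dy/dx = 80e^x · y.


Separate variables: dy/y = 80e^x dx.
Integrate: ln|y| = 80e^x + C₀.
Exponentiate: y = Ce^(80e^x).


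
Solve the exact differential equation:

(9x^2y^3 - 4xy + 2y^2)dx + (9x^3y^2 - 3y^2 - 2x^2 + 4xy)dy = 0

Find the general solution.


Check exactness: ∂M/∂y = 27x^2y^2 - 4x + 4y and ∂N/∂x = 27x^2y^2 - 4x + 4y; equal, so the equation is exact.
Integrate M with respect to x (treating y as constant): ∫M dx = 3x^3y^3 - 2x^2y + 2xy^2 + h(y).
Differentiate w.r.t. y and set equal to N: the x-dependent terms already match, leaving h'(y) = -3y^2. Integrate: h(y) = -y^3.
So F(x,y) = 3x^3y^3 - y^3 - 2x^2y + 2xy^2.
General solution: 3x^3y^3 - y^3 - 2x^2y + 2xy^2 = C.


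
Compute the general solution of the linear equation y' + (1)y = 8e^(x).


P(x) = 1 ⇒ μ = e^(x).
(μ y)' = 8e^(2x) ⇒ μ y = (8/2)e^(2x) + C.
Divide by μ: y = 4e^(x) + Ce^(-x).


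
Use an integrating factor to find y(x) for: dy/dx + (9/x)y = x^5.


P(x) = 9/x ⇒ μ = x^9.
(x^9 y)' = x^9·x^5 = x^14.
Integrate: x^9 y = x^15/(15) + C.
Solve for y: y = (1/15)x^6 + C/x^9.


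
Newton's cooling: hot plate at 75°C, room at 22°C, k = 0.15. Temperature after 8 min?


Newton's law: dT/dt = -k(T - T_a) has solution T(t) = T_a + (T₀ - T_a)e^(-kt).
Plug in T_a = 22, T₀ = 75, k = 0.15, t = 8: T(8) = 22 + (53)e^(-1.20) ≈ 38.0°C.


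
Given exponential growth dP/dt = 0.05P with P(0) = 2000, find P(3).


The ODE dP/dt = 0.05P has solution P(t) = P(0)e^(0.05t).
Substitute P(0) = 2000 and t = 3: P(3) = 2000 e^(0.15) ≈ 2324.


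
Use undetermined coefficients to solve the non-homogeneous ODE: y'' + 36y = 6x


Homogeneous: r² + 36 = 0 ⇒ r = ±6i, y_h = C₁cos(6x) + C₂sin(6x).
Polynomial forcing; try y_p = Ax + B. Then y_p'' + 36 y_p = 36(Ax + B) = 6x, so B = 0 and A = 1/6.
General solution: y = C₁cos(6x) + C₂sin(6x) + (1/6)x.


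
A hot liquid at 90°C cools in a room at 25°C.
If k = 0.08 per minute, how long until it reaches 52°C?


From T(t) = T_a + (T₀ - T_a)e^(-kt), set T(t) = 52:
(52 - 25) / (90 - 25) = e^(-0.08t), so t = -ln(0.415)/0.08 ≈ 11.0 minutes.


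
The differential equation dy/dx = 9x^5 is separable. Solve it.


Integrate both sides with respect to x: y = ∫ 9x^5 dx = (3/2)x^6 + C.


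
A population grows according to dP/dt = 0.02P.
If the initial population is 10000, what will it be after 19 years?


The ODE dP/dt = 0.02P has solution P(t) = P(0)e^(0.02t).
Substitute P(0) = 10000 and t = 19: P(19) = 10000 e^(0.38) ≈ 14623.
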